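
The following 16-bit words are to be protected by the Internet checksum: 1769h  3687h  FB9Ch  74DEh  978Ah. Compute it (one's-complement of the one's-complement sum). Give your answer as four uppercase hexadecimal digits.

AA09

One's-complement addition (fold any carry out of bit 15 back into bit 0):
  0x1769 + 0x3687 = 0x04DF0
  0x4DF0 + 0xFB9C = 0x1498C → wrap carry → 0x498D
  0x498D + 0x74DE = 0x0BE6B
  0xBE6B + 0x978A = 0x155F5 → wrap carry → 0x55F6
One's-complement sum = 0x55F6.
Checksum = ~0x55F6 & 0xFFFF = 0xAA09.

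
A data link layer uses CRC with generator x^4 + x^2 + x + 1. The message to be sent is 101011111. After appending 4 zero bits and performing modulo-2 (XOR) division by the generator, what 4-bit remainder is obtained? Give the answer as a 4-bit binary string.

Append 4 zeros: 1010111110000. Divide by 10111 (XOR where the leading bit is 1):
  pos 0: 10101 XOR 10111 = 00010
  pos 3: 10111 XOR 10111 = 00000
  pos 8: 10000 XOR 10111 = 00111
Remainder (last 4 bits) = 0111. This is the CRC / FCS.

0111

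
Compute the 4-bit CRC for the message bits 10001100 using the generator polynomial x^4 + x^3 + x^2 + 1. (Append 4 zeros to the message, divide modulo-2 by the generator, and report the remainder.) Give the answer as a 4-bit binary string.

Append 4 zeros: 100011000000. Divide by 11101 (XOR where the leading bit is 1):
  pos 0: 10001 XOR 11101 = 01100
  pos 1: 11001 XOR 11101 = 00100
  pos 3: 10000 XOR 11101 = 01101
  pos 4: 11010 XOR 11101 = 00111
  pos 6: 11100 XOR 11101 = 00001
Remainder (last 4 bits) = 0010. This is the CRC / FCS.

0010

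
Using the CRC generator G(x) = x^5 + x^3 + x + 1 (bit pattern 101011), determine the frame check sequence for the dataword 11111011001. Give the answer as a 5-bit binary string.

00101

Append 5 zeros: 1111101100100000. Divide by 101011 (XOR where the leading bit is 1):
  pos 0: 111110 XOR 101011 = 010101
  pos 1: 101011 XOR 101011 = 000000
  pos 7: 100100 XOR 101011 = 001111
  pos 9: 111100 XOR 101011 = 010111
  pos 10: 101110 XOR 101011 = 000101
Remainder (last 5 bits) = 00101. This is the CRC / FCS.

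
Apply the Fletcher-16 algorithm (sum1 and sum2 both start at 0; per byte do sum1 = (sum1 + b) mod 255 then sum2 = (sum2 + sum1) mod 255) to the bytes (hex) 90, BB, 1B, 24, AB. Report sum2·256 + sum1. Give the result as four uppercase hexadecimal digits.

0737

Running sums (mod 255):
  after byte 0 (90): sum1=144, sum2=144
  after byte 1 (BB): sum1=76, sum2=220
  after byte 2 (1B): sum1=103, sum2=68
  after byte 3 (24): sum1=139, sum2=207
  after byte 4 (AB): sum1=55, sum2=7
Checksum = sum2·256 + sum1 = 7·256 + 55 = 1847 = 0x0737.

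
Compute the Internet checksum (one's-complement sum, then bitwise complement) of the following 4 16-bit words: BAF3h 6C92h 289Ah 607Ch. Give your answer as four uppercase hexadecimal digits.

4F63

One's-complement addition (fold any carry out of bit 15 back into bit 0):
  0xBAF3 + 0x6C92 = 0x12785 → wrap carry → 0x2786
  0x2786 + 0x289A = 0x05020
  0x5020 + 0x607C = 0x0B09C
One's-complement sum = 0xB09C.
Checksum = ~0xB09C & 0xFFFF = 0x4F63.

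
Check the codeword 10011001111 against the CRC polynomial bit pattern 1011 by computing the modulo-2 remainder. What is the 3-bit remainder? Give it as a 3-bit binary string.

011

Modulo-2 division of 10011001111 by 1011:
  pos 0: 1001 XOR 1011 = 0010
  pos 2: 1010 XOR 1011 = 0001
  pos 5: 1011 XOR 1011 = 0000
Remainder = 011 (nonzero — an error is detected).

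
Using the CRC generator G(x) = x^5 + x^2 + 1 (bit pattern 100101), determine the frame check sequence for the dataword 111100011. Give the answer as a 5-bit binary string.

Append 5 zeros: 11110001100000. Divide by 100101 (XOR where the leading bit is 1):
  pos 0: 111100 XOR 100101 = 011001
  pos 1: 110010 XOR 100101 = 010111
  pos 2: 101111 XOR 100101 = 001010
  pos 4: 101010 XOR 100101 = 001111
  pos 6: 111100 XOR 100101 = 011001
  pos 7: 110010 XOR 100101 = 010111
  pos 8: 101110 XOR 100101 = 001011
Remainder (last 5 bits) = 01011. This is the CRC / FCS.

01011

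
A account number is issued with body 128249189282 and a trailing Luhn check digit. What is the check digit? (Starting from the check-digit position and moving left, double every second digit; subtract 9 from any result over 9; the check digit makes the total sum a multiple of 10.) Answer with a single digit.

7

Partial digits right→left: 2 8 2 9 8 1 9 4 2 8 2 1
Double every second digit counting from the check-digit position (so the 1st, 3rd, 5th, ... of the partial from the right).
  doubled (with −9 where >9): 4 4 7 9 4 4 → sum 32
  kept as-is: 8 9 1 4 8 1 → sum 31
Total = 32 + 31 = 63.
Check digit = (10 − (63 mod 10)) mod 10 = 7.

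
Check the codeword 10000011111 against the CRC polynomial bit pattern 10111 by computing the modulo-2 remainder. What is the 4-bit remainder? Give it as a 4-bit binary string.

Modulo-2 division of 10000011111 by 10111:
  pos 0: 10000 XOR 10111 = 00111
  pos 2: 11101 XOR 10111 = 01010
  pos 3: 10101 XOR 10111 = 00010
  pos 6: 10111 XOR 10111 = 00000
Remainder = 0000 (zero — the frame passes the CRC check).

0000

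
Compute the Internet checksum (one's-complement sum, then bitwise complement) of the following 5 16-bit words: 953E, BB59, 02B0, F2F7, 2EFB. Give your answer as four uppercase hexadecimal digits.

8AC4

One's-complement addition (fold any carry out of bit 15 back into bit 0):
  0x953E + 0xBB59 = 0x15097 → wrap carry → 0x5098
  0x5098 + 0x02B0 = 0x05348
  0x5348 + 0xF2F7 = 0x1463F → wrap carry → 0x4640
  0x4640 + 0x2EFB = 0x0753B
One's-complement sum = 0x753B.
Checksum = ~0x753B & 0xFFFF = 0x8AC4.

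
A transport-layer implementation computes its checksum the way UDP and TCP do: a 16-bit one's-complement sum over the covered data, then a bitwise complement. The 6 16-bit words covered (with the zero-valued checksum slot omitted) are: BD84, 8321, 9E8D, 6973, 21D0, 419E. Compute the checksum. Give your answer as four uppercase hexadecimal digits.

53EA

One's-complement addition (fold any carry out of bit 15 back into bit 0):
  0xBD84 + 0x8321 = 0x140A5 → wrap carry → 0x40A6
  0x40A6 + 0x9E8D = 0x0DF33
  0xDF33 + 0x6973 = 0x148A6 → wrap carry → 0x48A7
  0x48A7 + 0x21D0 = 0x06A77
  0x6A77 + 0x419E = 0x0AC15
One's-complement sum = 0xAC15.
Checksum = ~0xAC15 & 0xFFFF = 0x53EA.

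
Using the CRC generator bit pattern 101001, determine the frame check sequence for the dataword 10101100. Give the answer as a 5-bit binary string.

Append 5 zeros: 1010110000000. Divide by 101001 (XOR where the leading bit is 1):
  pos 0: 101011 XOR 101001 = 000010
  pos 4: 100000 XOR 101001 = 001001
  pos 6: 100100 XOR 101001 = 001101
Remainder (last 5 bits) = 11010. This is the CRC / FCS.

11010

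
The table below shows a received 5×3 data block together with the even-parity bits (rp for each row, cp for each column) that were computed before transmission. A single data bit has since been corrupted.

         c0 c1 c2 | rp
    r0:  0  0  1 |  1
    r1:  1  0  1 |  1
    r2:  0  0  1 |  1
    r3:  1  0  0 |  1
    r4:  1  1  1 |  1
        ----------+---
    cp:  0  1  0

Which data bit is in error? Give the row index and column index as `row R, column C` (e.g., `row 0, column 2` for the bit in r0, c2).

row 1, column 0

Recompute each row's even parity and compare to rp:
  r0: data parity 1, sent rp 1 → ok
  r1: data parity 0, sent rp 1 → mismatch
  r2: data parity 1, sent rp 1 → ok
  r3: data parity 1, sent rp 1 → ok
  r4: data parity 1, sent rp 1 → ok
Recompute each column's even parity and compare to cp:
  c0: data parity 1, sent cp 0 → mismatch
  c1: data parity 1, sent cp 1 → ok
  c2: data parity 0, sent cp 0 → ok
Exactly one row (r1) and one column (c0) fail → the flipped bit is at their intersection.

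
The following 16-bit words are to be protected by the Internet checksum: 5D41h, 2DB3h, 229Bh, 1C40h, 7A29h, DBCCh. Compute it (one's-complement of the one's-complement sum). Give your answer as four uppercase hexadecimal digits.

One's-complement addition (fold any carry out of bit 15 back into bit 0):
  0x5D41 + 0x2DB3 = 0x08AF4
  0x8AF4 + 0x229B = 0x0AD8F
  0xAD8F + 0x1C40 = 0x0C9CF
  0xC9CF + 0x7A29 = 0x143F8 → wrap carry → 0x43F9
  0x43F9 + 0xDBCC = 0x11FC5 → wrap carry → 0x1FC6
One's-complement sum = 0x1FC6.
Checksum = ~0x1FC6 & 0xFFFF = 0xE039.

E039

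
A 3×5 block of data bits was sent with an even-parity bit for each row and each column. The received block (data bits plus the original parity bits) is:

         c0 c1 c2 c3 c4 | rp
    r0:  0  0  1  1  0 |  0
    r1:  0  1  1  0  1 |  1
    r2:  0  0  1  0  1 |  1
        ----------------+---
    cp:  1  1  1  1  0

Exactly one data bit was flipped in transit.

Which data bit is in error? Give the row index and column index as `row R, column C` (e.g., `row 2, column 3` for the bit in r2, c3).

row 2, column 0

Recompute each row's even parity and compare to rp:
  r0: data parity 0, sent rp 0 → ok
  r1: data parity 1, sent rp 1 → ok
  r2: data parity 0, sent rp 1 → mismatch
Recompute each column's even parity and compare to cp:
  c0: data parity 0, sent cp 1 → mismatch
  c1: data parity 1, sent cp 1 → ok
  c2: data parity 1, sent cp 1 → ok
  c3: data parity 1, sent cp 1 → ok
  c4: data parity 0, sent cp 0 → ok
Exactly one row (r2) and one column (c0) fail → the flipped bit is at their intersection.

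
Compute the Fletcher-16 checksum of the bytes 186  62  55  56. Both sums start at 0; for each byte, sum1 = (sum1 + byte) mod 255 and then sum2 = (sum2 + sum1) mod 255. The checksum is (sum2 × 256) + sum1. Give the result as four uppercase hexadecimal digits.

Running sums (mod 255):
  after byte 0 (186): sum1=186, sum2=186
  after byte 1 (62): sum1=248, sum2=179
  after byte 2 (55): sum1=48, sum2=227
  after byte 3 (56): sum1=104, sum2=76
Checksum = sum2·256 + sum1 = 76·256 + 104 = 19560 = 0x4C68.

4C68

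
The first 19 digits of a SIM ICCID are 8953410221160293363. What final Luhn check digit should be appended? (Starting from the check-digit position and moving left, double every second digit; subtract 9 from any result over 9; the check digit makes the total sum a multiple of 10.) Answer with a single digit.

4

Partial digits right→left: 3 6 3 3 9 2 0 6 1 1 2 2 0 1 4 3 5 9 8
Double every second digit counting from the check-digit position (so the 1st, 3rd, 5th, ... of the partial from the right).
  doubled (with −9 where >9): 6 6 9 0 2 4 0 8 1 7 → sum 43
  kept as-is: 6 3 2 6 1 2 1 3 9 → sum 33
Total = 43 + 33 = 76.
Check digit = (10 − (76 mod 10)) mod 10 = 4.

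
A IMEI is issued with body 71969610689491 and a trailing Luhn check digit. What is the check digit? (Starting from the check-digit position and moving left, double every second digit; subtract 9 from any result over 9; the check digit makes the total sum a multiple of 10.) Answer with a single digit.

Partial digits right→left: 1 9 4 9 8 6 0 1 6 9 6 9 1 7
Double every second digit counting from the check-digit position (so the 1st, 3rd, 5th, ... of the partial from the right).
  doubled (with −9 where >9): 2 8 7 0 3 3 2 → sum 25
  kept as-is: 9 9 6 1 9 9 7 → sum 50
Total = 25 + 50 = 75.
Check digit = (10 − (75 mod 10)) mod 10 = 5.

5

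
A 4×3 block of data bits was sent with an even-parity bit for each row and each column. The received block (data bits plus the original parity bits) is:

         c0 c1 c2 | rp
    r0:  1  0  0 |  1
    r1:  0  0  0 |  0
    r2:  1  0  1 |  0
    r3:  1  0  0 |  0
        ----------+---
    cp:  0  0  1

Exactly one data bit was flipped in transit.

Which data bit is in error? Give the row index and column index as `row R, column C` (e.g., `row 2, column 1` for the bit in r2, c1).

row 3, column 0

Recompute each row's even parity and compare to rp:
  r0: data parity 1, sent rp 1 → ok
  r1: data parity 0, sent rp 0 → ok
  r2: data parity 0, sent rp 0 → ok
  r3: data parity 1, sent rp 0 → mismatch
Recompute each column's even parity and compare to cp:
  c0: data parity 1, sent cp 0 → mismatch
  c1: data parity 0, sent cp 0 → ok
  c2: data parity 1, sent cp 1 → ok
Exactly one row (r3) and one column (c0) fail → the flipped bit is at their intersection.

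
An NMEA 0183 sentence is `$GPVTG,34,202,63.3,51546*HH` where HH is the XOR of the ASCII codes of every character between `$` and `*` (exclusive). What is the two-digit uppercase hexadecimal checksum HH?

4E

XOR the ASCII codes of the payload characters:
  'G' = 0x47 → acc = 0x47
  'P' = 0x50 → acc = 0x17
  'V' = 0x56 → acc = 0x41
  'T' = 0x54 → acc = 0x15
  'G' = 0x47 → acc = 0x52
  ',' = 0x2C → acc = 0x7E
  '3' = 0x33 → acc = 0x4D
  '4' = 0x34 → acc = 0x79
  ',' = 0x2C → acc = 0x55
  '2' = 0x32 → acc = 0x67
  '0' = 0x30 → acc = 0x57
  '2' = 0x32 → acc = 0x65
  ',' = 0x2C → acc = 0x49
  '6' = 0x36 → acc = 0x7F
  '3' = 0x33 → acc = 0x4C
  '.' = 0x2E → acc = 0x62
  '3' = 0x33 → acc = 0x51
  ',' = 0x2C → acc = 0x7D
  '5' = 0x35 → acc = 0x48
  '1' = 0x31 → acc = 0x79
  '5' = 0x35 → acc = 0x4C
  '4' = 0x34 → acc = 0x78
  '6' = 0x36 → acc = 0x4E
Checksum = 0x4E.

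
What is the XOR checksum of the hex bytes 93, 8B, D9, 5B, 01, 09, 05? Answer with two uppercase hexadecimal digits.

XOR the bytes together:
  start with 0x93
  0x93 ⊕ 0x8B = 0x18
  0x18 ⊕ 0xD9 = 0xC1
  0xC1 ⊕ 0x5B = 0x9A
  0x9A ⊕ 0x01 = 0x9B
  0x9B ⊕ 0x09 = 0x92
  0x92 ⊕ 0x05 = 0x97

97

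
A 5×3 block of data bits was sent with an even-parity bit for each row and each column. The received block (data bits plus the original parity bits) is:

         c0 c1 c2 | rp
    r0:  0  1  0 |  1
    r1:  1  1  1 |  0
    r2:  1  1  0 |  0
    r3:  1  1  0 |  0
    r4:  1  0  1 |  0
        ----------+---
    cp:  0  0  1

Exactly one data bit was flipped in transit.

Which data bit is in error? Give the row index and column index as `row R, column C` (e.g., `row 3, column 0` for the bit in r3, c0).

row 1, column 2

Recompute each row's even parity and compare to rp:
  r0: data parity 1, sent rp 1 → ok
  r1: data parity 1, sent rp 0 → mismatch
  r2: data parity 0, sent rp 0 → ok
  r3: data parity 0, sent rp 0 → ok
  r4: data parity 0, sent rp 0 → ok
Recompute each column's even parity and compare to cp:
  c0: data parity 0, sent cp 0 → ok
  c1: data parity 0, sent cp 0 → ok
  c2: data parity 0, sent cp 1 → mismatch
Exactly one row (r1) and one column (c2) fail → the flipped bit is at their intersection.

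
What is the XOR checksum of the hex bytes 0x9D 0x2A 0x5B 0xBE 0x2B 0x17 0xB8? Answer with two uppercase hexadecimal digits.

D6

XOR the bytes together:
  start with 0x9D
  0x9D ⊕ 0x2A = 0xB7
  0xB7 ⊕ 0x5B = 0xEC
  0xEC ⊕ 0xBE = 0x52
  0x52 ⊕ 0x2B = 0x79
  0x79 ⊕ 0x17 = 0x6E
  0x6E ⊕ 0xB8 = 0xD6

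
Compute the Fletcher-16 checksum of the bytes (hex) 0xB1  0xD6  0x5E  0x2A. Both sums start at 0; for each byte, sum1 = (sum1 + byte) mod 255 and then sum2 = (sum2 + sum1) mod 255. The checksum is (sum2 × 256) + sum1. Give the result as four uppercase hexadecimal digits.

Running sums (mod 255):
  after byte 0 (0xB1): sum1=177, sum2=177
  after byte 1 (0xD6): sum1=136, sum2=58
  after byte 2 (0x5E): sum1=230, sum2=33
  after byte 3 (0x2A): sum1=17, sum2=50
Checksum = sum2·256 + sum1 = 50·256 + 17 = 12817 = 0x3211.

3211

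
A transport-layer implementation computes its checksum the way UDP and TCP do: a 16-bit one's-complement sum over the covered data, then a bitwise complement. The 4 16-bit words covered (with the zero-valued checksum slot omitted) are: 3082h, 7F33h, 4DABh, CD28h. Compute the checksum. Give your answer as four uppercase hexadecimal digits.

3576

One's-complement addition (fold any carry out of bit 15 back into bit 0):
  0x3082 + 0x7F33 = 0x0AFB5
  0xAFB5 + 0x4DAB = 0x0FD60
  0xFD60 + 0xCD28 = 0x1CA88 → wrap carry → 0xCA89
One's-complement sum = 0xCA89.
Checksum = ~0xCA89 & 0xFFFF = 0x3576.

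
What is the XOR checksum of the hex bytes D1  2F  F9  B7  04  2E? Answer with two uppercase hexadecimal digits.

XOR the bytes together:
  start with 0xD1
  0xD1 ⊕ 0x2F = 0xFE
  0xFE ⊕ 0xF9 = 0x07
  0x07 ⊕ 0xB7 = 0xB0
  0xB0 ⊕ 0x04 = 0xB4
  0xB4 ⊕ 0x2E = 0x9A

9A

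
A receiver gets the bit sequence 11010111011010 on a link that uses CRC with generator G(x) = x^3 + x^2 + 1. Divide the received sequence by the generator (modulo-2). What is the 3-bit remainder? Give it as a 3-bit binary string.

Modulo-2 division of 11010111011010 by 1101:
  pos 0: 1101 XOR 1101 = 0000
  pos 5: 1110 XOR 1101 = 0011
  pos 7: 1111 XOR 1101 = 0010
  pos 9: 1001 XOR 1101 = 0100
  pos 10: 1000 XOR 1101 = 0101
Remainder = 101 (nonzero — an error is detected).

101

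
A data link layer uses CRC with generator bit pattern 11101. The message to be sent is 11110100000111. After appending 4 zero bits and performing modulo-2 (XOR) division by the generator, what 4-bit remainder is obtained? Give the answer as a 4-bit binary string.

1100

Append 4 zeros: 111101000001110000. Divide by 11101 (XOR where the leading bit is 1):
  pos 0: 11110 XOR 11101 = 00011
  pos 3: 11100 XOR 11101 = 00001
  pos 7: 10001 XOR 11101 = 01100
  pos 8: 11001 XOR 11101 = 00100
  pos 10: 10010 XOR 11101 = 01111
  pos 11: 11110 XOR 11101 = 00011
Remainder (last 4 bits) = 1100. This is the CRC / FCS.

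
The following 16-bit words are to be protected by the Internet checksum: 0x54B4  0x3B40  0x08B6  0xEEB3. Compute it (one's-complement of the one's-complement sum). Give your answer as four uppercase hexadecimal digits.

78A1

One's-complement addition (fold any carry out of bit 15 back into bit 0):
  0x54B4 + 0x3B40 = 0x08FF4
  0x8FF4 + 0x08B6 = 0x098AA
  0x98AA + 0xEEB3 = 0x1875D → wrap carry → 0x875E
One's-complement sum = 0x875E.
Checksum = ~0x875E & 0xFFFF = 0x78A1.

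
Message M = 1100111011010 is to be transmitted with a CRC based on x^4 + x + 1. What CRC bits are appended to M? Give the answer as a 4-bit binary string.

Append 4 zeros: 11001110110100000. Divide by 10011 (XOR where the leading bit is 1):
  pos 0: 11001 XOR 10011 = 01010
  pos 1: 10101 XOR 10011 = 00110
  pos 3: 11010 XOR 10011 = 01001
  pos 4: 10011 XOR 10011 = 00000
  pos 9: 10100 XOR 10011 = 00111
  pos 11: 11100 XOR 10011 = 01111
  pos 12: 11110 XOR 10011 = 01101
Remainder (last 4 bits) = 1101. This is the CRC / FCS.

1101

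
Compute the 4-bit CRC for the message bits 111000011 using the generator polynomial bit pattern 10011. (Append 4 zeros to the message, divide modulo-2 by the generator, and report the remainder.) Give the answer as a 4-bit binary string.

0011

Append 4 zeros: 1110000110000. Divide by 10011 (XOR where the leading bit is 1):
  pos 0: 11100 XOR 10011 = 01111
  pos 1: 11110 XOR 10011 = 01101
  pos 2: 11010 XOR 10011 = 01001
  pos 3: 10011 XOR 10011 = 00000
  pos 8: 10000 XOR 10011 = 00011
Remainder (last 4 bits) = 0011. This is the CRC / FCS.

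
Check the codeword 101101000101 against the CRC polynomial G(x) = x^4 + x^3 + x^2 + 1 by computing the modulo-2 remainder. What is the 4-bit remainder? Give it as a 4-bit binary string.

0000

Modulo-2 division of 101101000101 by 11101:
  pos 0: 10110 XOR 11101 = 01011
  pos 1: 10111 XOR 11101 = 01010
  pos 2: 10100 XOR 11101 = 01001
  pos 3: 10010 XOR 11101 = 01111
  pos 4: 11110 XOR 11101 = 00011
  pos 7: 11101 XOR 11101 = 00000
Remainder = 0000 (zero — the frame passes the CRC check).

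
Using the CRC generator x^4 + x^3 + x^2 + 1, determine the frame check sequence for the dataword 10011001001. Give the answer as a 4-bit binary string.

Append 4 zeros: 100110010010000. Divide by 11101 (XOR where the leading bit is 1):
  pos 0: 10011 XOR 11101 = 01110
  pos 1: 11100 XOR 11101 = 00001
  pos 5: 10100 XOR 11101 = 01001
  pos 6: 10011 XOR 11101 = 01110
  pos 7: 11100 XOR 11101 = 00001
Remainder (last 4 bits) = 1000. This is the CRC / FCS.

1000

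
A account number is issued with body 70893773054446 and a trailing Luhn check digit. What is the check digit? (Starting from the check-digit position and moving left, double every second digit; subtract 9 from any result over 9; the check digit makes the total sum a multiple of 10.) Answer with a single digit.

5

Partial digits right→left: 6 4 4 4 5 0 3 7 7 3 9 8 0 7
Double every second digit counting from the check-digit position (so the 1st, 3rd, 5th, ... of the partial from the right).
  doubled (with −9 where >9): 3 8 1 6 5 9 0 → sum 32
  kept as-is: 4 4 0 7 3 8 7 → sum 33
Total = 32 + 33 = 65.
Check digit = (10 − (65 mod 10)) mod 10 = 5.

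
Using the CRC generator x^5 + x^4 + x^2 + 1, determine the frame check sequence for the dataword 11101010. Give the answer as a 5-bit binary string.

Append 5 zeros: 1110101000000. Divide by 110101 (XOR where the leading bit is 1):
  pos 0: 111010 XOR 110101 = 001111
  pos 2: 111110 XOR 110101 = 001011
  pos 4: 101100 XOR 110101 = 011001
  pos 5: 110010 XOR 110101 = 000111
Remainder (last 5 bits) = 11100. This is the CRC / FCS.

11100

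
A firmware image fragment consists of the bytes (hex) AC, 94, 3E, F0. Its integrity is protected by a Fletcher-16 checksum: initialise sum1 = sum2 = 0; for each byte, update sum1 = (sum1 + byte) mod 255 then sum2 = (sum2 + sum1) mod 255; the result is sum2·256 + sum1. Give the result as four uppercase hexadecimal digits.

DD70

Running sums (mod 255):
  after byte 0 (AC): sum1=172, sum2=172
  after byte 1 (94): sum1=65, sum2=237
  after byte 2 (3E): sum1=127, sum2=109
  after byte 3 (F0): sum1=112, sum2=221
Checksum = sum2·256 + sum1 = 221·256 + 112 = 56688 = 0xDD70.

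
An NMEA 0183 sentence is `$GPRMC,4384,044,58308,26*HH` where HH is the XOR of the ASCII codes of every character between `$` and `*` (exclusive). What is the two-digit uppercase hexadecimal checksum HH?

42

XOR the ASCII codes of the payload characters:
  'G' = 0x47 → acc = 0x47
  'P' = 0x50 → acc = 0x17
  'R' = 0x52 → acc = 0x45
  'M' = 0x4D → acc = 0x08
  'C' = 0x43 → acc = 0x4B
  ',' = 0x2C → acc = 0x67
  '4' = 0x34 → acc = 0x53
  '3' = 0x33 → acc = 0x60
  '8' = 0x38 → acc = 0x58
  '4' = 0x34 → acc = 0x6C
  ',' = 0x2C → acc = 0x40
  '0' = 0x30 → acc = 0x70
  '4' = 0x34 → acc = 0x44
  '4' = 0x34 → acc = 0x70
  ',' = 0x2C → acc = 0x5C
  '5' = 0x35 → acc = 0x69
  '8' = 0x38 → acc = 0x51
  '3' = 0x33 → acc = 0x62
  '0' = 0x30 → acc = 0x52
  '8' = 0x38 → acc = 0x6A
  ',' = 0x2C → acc = 0x46
  '2' = 0x32 → acc = 0x74
  '6' = 0x36 → acc = 0x42
Checksum = 0x42.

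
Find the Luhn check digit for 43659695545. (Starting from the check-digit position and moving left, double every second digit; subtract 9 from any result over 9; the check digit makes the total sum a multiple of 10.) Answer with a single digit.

Partial digits right→left: 5 4 5 5 9 6 9 5 6 3 4
Double every second digit counting from the check-digit position (so the 1st, 3rd, 5th, ... of the partial from the right).
  doubled (with −9 where >9): 1 1 9 9 3 8 → sum 31
  kept as-is: 4 5 6 5 3 → sum 23
Total = 31 + 23 = 54.
Check digit = (10 − (54 mod 10)) mod 10 = 6.

6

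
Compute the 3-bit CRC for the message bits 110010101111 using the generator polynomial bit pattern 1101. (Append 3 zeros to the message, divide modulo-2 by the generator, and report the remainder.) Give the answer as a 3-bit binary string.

Append 3 zeros: 110010101111000. Divide by 1101 (XOR where the leading bit is 1):
  pos 0: 1100 XOR 1101 = 0001
  pos 3: 1101 XOR 1101 = 0000
  pos 8: 1111 XOR 1101 = 0010
  pos 10: 1000 XOR 1101 = 0101
  pos 11: 1010 XOR 1101 = 0111
Remainder (last 3 bits) = 111. This is the CRC / FCS.

111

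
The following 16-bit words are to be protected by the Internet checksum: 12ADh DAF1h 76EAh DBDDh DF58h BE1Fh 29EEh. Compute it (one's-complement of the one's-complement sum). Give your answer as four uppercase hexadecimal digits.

One's-complement addition (fold any carry out of bit 15 back into bit 0):
  0x12AD + 0xDAF1 = 0x0ED9E
  0xED9E + 0x76EA = 0x16488 → wrap carry → 0x6489
  0x6489 + 0xDBDD = 0x14066 → wrap carry → 0x4067
  0x4067 + 0xDF58 = 0x11FBF → wrap carry → 0x1FC0
  0x1FC0 + 0xBE1F = 0x0DDDF
  0xDDDF + 0x29EE = 0x107CD → wrap carry → 0x07CE
One's-complement sum = 0x07CE.
Checksum = ~0x07CE & 0xFFFF = 0xF831.

F831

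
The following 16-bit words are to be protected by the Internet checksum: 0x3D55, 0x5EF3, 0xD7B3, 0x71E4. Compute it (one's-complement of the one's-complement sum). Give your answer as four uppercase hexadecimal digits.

1A1F

One's-complement addition (fold any carry out of bit 15 back into bit 0):
  0x3D55 + 0x5EF3 = 0x09C48
  0x9C48 + 0xD7B3 = 0x173FB → wrap carry → 0x73FC
  0x73FC + 0x71E4 = 0x0E5E0
One's-complement sum = 0xE5E0.
Checksum = ~0xE5E0 & 0xFFFF = 0x1A1F.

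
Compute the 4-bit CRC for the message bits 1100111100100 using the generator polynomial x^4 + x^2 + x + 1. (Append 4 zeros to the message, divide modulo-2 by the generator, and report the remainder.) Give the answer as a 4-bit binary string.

1000

Append 4 zeros: 11001111001000000. Divide by 10111 (XOR where the leading bit is 1):
  pos 0: 11001 XOR 10111 = 01110
  pos 1: 11101 XOR 10111 = 01010
  pos 2: 10101 XOR 10111 = 00010
  pos 5: 10100 XOR 10111 = 00011
  pos 8: 11100 XOR 10111 = 01011
  pos 9: 10110 XOR 10111 = 00001
Remainder (last 4 bits) = 1000. This is the CRC / FCS.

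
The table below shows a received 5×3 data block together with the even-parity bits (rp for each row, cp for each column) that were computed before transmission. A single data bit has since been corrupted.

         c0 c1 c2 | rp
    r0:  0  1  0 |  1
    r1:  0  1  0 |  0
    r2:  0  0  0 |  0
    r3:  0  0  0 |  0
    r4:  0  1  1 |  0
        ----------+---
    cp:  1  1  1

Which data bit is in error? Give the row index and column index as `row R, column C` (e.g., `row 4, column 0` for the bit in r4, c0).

row 1, column 0

Recompute each row's even parity and compare to rp:
  r0: data parity 1, sent rp 1 → ok
  r1: data parity 1, sent rp 0 → mismatch
  r2: data parity 0, sent rp 0 → ok
  r3: data parity 0, sent rp 0 → ok
  r4: data parity 0, sent rp 0 → ok
Recompute each column's even parity and compare to cp:
  c0: data parity 0, sent cp 1 → mismatch
  c1: data parity 1, sent cp 1 → ok
  c2: data parity 1, sent cp 1 → ok
Exactly one row (r1) and one column (c0) fail → the flipped bit is at their intersection.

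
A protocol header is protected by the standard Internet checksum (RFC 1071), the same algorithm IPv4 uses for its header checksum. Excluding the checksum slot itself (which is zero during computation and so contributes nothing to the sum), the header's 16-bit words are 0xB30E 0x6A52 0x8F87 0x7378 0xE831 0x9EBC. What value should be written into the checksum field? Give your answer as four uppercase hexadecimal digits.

58B0

One's-complement addition (fold any carry out of bit 15 back into bit 0):
  0xB30E + 0x6A52 = 0x11D60 → wrap carry → 0x1D61
  0x1D61 + 0x8F87 = 0x0ACE8
  0xACE8 + 0x7378 = 0x12060 → wrap carry → 0x2061
  0x2061 + 0xE831 = 0x10892 → wrap carry → 0x0893
  0x0893 + 0x9EBC = 0x0A74F
One's-complement sum = 0xA74F.
Checksum = ~0xA74F & 0xFFFF = 0x58B0.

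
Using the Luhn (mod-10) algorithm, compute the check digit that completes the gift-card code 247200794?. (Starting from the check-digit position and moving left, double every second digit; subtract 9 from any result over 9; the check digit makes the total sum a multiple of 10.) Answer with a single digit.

Partial digits right→left: 4 9 7 0 0 2 7 4 2
Double every second digit counting from the check-digit position (so the 1st, 3rd, 5th, ... of the partial from the right).
  doubled (with −9 where >9): 8 5 0 5 4 → sum 22
  kept as-is: 9 0 2 4 → sum 15
Total = 22 + 15 = 37.
Check digit = (10 − (37 mod 10)) mod 10 = 3.

3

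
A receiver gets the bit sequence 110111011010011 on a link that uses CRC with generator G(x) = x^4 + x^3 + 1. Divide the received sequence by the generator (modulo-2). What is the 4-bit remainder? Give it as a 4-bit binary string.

1010

Modulo-2 division of 110111011010011 by 11001:
  pos 0: 11011 XOR 11001 = 00010
  pos 3: 10101 XOR 11001 = 01100
  pos 4: 11001 XOR 11001 = 00000
  pos 10: 10011 XOR 11001 = 01010
Remainder = 1010 (nonzero — an error is detected).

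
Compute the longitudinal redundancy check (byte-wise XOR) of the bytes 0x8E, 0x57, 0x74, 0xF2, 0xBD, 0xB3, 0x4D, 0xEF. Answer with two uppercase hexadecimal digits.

XOR the bytes together:
  start with 0x8E
  0x8E ⊕ 0x57 = 0xD9
  0xD9 ⊕ 0x74 = 0xAD
  0xAD ⊕ 0xF2 = 0x5F
  0x5F ⊕ 0xBD = 0xE2
  0xE2 ⊕ 0xB3 = 0x51
  0x51 ⊕ 0x4D = 0x1C
  0x1C ⊕ 0xEF = 0xF3

F3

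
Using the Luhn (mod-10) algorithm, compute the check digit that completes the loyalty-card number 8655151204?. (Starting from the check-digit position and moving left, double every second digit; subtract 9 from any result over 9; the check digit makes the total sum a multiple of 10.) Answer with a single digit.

Partial digits right→left: 4 0 2 1 5 1 5 5 6 8
Double every second digit counting from the check-digit position (so the 1st, 3rd, 5th, ... of the partial from the right).
  doubled (with −9 where >9): 8 4 1 1 3 → sum 17
  kept as-is: 0 1 1 5 8 → sum 15
Total = 17 + 15 = 32.
Check digit = (10 − (32 mod 10)) mod 10 = 8.

8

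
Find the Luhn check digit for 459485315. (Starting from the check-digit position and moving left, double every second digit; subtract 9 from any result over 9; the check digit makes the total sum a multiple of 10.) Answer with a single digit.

Partial digits right→left: 5 1 3 5 8 4 9 5 4
Double every second digit counting from the check-digit position (so the 1st, 3rd, 5th, ... of the partial from the right).
  doubled (with −9 where >9): 1 6 7 9 8 → sum 31
  kept as-is: 1 5 4 5 → sum 15
Total = 31 + 15 = 46.
Check digit = (10 − (46 mod 10)) mod 10 = 4.

4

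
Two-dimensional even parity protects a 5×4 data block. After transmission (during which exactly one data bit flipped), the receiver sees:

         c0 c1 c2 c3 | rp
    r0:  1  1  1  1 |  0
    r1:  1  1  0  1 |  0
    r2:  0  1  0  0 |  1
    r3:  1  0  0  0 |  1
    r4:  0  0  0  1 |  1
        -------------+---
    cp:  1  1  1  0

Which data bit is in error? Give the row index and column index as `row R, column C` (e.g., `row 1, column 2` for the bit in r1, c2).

Recompute each row's even parity and compare to rp:
  r0: data parity 0, sent rp 0 → ok
  r1: data parity 1, sent rp 0 → mismatch
  r2: data parity 1, sent rp 1 → ok
  r3: data parity 1, sent rp 1 → ok
  r4: data parity 1, sent rp 1 → ok
Recompute each column's even parity and compare to cp:
  c0: data parity 1, sent cp 1 → ok
  c1: data parity 1, sent cp 1 → ok
  c2: data parity 1, sent cp 1 → ok
  c3: data parity 1, sent cp 0 → mismatch
Exactly one row (r1) and one column (c3) fail → the flipped bit is at their intersection.

row 1, column 3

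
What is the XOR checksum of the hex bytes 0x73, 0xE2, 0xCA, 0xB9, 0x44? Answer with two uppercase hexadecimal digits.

XOR the bytes together:
  start with 0x73
  0x73 ⊕ 0xE2 = 0x91
  0x91 ⊕ 0xCA = 0x5B
  0x5B ⊕ 0xB9 = 0xE2
  0xE2 ⊕ 0x44 = 0xA6

A6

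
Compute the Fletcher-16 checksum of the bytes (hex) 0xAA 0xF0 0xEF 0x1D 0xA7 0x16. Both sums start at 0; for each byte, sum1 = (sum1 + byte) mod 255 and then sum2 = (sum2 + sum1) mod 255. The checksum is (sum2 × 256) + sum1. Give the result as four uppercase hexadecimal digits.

3166

Running sums (mod 255):
  after byte 0 (0xAA): sum1=170, sum2=170
  after byte 1 (0xF0): sum1=155, sum2=70
  after byte 2 (0xEF): sum1=139, sum2=209
  after byte 3 (0x1D): sum1=168, sum2=122
  after byte 4 (0xA7): sum1=80, sum2=202
  after byte 5 (0x16): sum1=102, sum2=49
Checksum = sum2·256 + sum1 = 49·256 + 102 = 12646 = 0x3166.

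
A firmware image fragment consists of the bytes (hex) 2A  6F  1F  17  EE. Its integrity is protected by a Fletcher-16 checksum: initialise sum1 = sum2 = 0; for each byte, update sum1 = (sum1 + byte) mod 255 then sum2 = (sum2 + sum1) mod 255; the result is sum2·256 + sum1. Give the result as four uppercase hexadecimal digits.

0BBE

Running sums (mod 255):
  after byte 0 (2A): sum1=42, sum2=42
  after byte 1 (6F): sum1=153, sum2=195
  after byte 2 (1F): sum1=184, sum2=124
  after byte 3 (17): sum1=207, sum2=76
  after byte 4 (EE): sum1=190, sum2=11
Checksum = sum2·256 + sum1 = 11·256 + 190 = 3006 = 0x0BBE.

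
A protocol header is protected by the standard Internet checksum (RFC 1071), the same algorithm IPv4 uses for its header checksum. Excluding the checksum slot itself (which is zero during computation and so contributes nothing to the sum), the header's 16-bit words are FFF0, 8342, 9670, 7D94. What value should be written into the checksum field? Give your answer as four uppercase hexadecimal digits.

68C7

One's-complement addition (fold any carry out of bit 15 back into bit 0):
  0xFFF0 + 0x8342 = 0x18332 → wrap carry → 0x8333
  0x8333 + 0x9670 = 0x119A3 → wrap carry → 0x19A4
  0x19A4 + 0x7D94 = 0x09738
One's-complement sum = 0x9738.
Checksum = ~0x9738 & 0xFFFF = 0x68C7.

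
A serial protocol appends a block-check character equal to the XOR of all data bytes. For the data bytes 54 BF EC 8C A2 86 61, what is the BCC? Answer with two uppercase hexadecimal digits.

CE

XOR the bytes together:
  start with 0x54
  0x54 ⊕ 0xBF = 0xEB
  0xEB ⊕ 0xEC = 0x07
  0x07 ⊕ 0x8C = 0x8B
  0x8B ⊕ 0xA2 = 0x29
  0x29 ⊕ 0x86 = 0xAF
  0xAF ⊕ 0x61 = 0xCE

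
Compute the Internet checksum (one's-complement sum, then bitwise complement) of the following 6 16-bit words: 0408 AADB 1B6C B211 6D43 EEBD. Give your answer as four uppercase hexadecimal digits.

279D

One's-complement addition (fold any carry out of bit 15 back into bit 0):
  0x0408 + 0xAADB = 0x0AEE3
  0xAEE3 + 0x1B6C = 0x0CA4F
  0xCA4F + 0xB211 = 0x17C60 → wrap carry → 0x7C61
  0x7C61 + 0x6D43 = 0x0E9A4
  0xE9A4 + 0xEEBD = 0x1D861 → wrap carry → 0xD862
One's-complement sum = 0xD862.
Checksum = ~0xD862 & 0xFFFF = 0x279D.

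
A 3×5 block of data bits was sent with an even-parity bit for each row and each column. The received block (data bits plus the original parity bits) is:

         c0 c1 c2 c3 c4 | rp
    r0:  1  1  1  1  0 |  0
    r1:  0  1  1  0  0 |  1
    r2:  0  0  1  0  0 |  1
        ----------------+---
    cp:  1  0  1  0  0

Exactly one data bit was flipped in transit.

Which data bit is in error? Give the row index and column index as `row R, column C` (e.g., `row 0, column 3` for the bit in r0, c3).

row 1, column 3

Recompute each row's even parity and compare to rp:
  r0: data parity 0, sent rp 0 → ok
  r1: data parity 0, sent rp 1 → mismatch
  r2: data parity 1, sent rp 1 → ok
Recompute each column's even parity and compare to cp:
  c0: data parity 1, sent cp 1 → ok
  c1: data parity 0, sent cp 0 → ok
  c2: data parity 1, sent cp 1 → ok
  c3: data parity 1, sent cp 0 → mismatch
  c4: data parity 0, sent cp 0 → ok
Exactly one row (r1) and one column (c3) fail → the flipped bit is at their intersection.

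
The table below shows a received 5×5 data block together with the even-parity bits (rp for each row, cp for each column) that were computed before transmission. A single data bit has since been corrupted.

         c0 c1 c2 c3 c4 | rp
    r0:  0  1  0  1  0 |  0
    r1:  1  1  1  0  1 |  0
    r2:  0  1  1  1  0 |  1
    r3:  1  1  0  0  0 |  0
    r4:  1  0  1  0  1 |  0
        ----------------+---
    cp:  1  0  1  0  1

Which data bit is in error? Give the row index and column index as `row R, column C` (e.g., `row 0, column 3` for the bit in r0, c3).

row 4, column 4

Recompute each row's even parity and compare to rp:
  r0: data parity 0, sent rp 0 → ok
  r1: data parity 0, sent rp 0 → ok
  r2: data parity 1, sent rp 1 → ok
  r3: data parity 0, sent rp 0 → ok
  r4: data parity 1, sent rp 0 → mismatch
Recompute each column's even parity and compare to cp:
  c0: data parity 1, sent cp 1 → ok
  c1: data parity 0, sent cp 0 → ok
  c2: data parity 1, sent cp 1 → ok
  c3: data parity 0, sent cp 0 → ok
  c4: data parity 0, sent cp 1 → mismatch
Exactly one row (r4) and one column (c4) fail → the flipped bit is at their intersection.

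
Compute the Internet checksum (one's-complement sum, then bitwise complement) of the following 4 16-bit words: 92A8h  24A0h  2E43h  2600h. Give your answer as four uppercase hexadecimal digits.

One's-complement addition (fold any carry out of bit 15 back into bit 0):
  0x92A8 + 0x24A0 = 0x0B748
  0xB748 + 0x2E43 = 0x0E58B
  0xE58B + 0x2600 = 0x10B8B → wrap carry → 0x0B8C
One's-complement sum = 0x0B8C.
Checksum = ~0x0B8C & 0xFFFF = 0xF473.

F473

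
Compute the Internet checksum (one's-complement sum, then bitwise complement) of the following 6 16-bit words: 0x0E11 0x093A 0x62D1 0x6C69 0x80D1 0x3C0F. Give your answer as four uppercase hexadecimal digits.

5C99

One's-complement addition (fold any carry out of bit 15 back into bit 0):
  0x0E11 + 0x093A = 0x0174B
  0x174B + 0x62D1 = 0x07A1C
  0x7A1C + 0x6C69 = 0x0E685
  0xE685 + 0x80D1 = 0x16756 → wrap carry → 0x6757
  0x6757 + 0x3C0F = 0x0A366
One's-complement sum = 0xA366.
Checksum = ~0xA366 & 0xFFFF = 0x5C99.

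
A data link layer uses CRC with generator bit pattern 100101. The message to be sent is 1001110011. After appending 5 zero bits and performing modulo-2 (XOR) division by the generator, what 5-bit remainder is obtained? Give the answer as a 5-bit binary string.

Append 5 zeros: 100111001100000. Divide by 100101 (XOR where the leading bit is 1):
  pos 0: 100111 XOR 100101 = 000010
  pos 4: 100011 XOR 100101 = 000110
  pos 7: 110000 XOR 100101 = 010101
  pos 8: 101010 XOR 100101 = 001111
Remainder (last 5 bits) = 11110. This is the CRC / FCS.

11110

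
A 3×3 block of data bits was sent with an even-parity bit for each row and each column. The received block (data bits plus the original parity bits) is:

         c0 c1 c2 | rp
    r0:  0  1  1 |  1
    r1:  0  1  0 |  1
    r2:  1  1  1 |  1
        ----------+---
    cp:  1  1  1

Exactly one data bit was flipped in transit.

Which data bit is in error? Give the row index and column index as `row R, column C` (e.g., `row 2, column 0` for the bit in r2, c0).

row 0, column 2

Recompute each row's even parity and compare to rp:
  r0: data parity 0, sent rp 1 → mismatch
  r1: data parity 1, sent rp 1 → ok
  r2: data parity 1, sent rp 1 → ok
Recompute each column's even parity and compare to cp:
  c0: data parity 1, sent cp 1 → ok
  c1: data parity 1, sent cp 1 → ok
  c2: data parity 0, sent cp 1 → mismatch
Exactly one row (r0) and one column (c2) fail → the flipped bit is at their intersection.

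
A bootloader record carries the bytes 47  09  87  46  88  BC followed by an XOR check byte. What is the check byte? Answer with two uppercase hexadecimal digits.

BB

XOR the bytes together:
  start with 0x47
  0x47 ⊕ 0x09 = 0x4E
  0x4E ⊕ 0x87 = 0xC9
  0xC9 ⊕ 0x46 = 0x8F
  0x8F ⊕ 0x88 = 0x07
  0x07 ⊕ 0xBC = 0xBB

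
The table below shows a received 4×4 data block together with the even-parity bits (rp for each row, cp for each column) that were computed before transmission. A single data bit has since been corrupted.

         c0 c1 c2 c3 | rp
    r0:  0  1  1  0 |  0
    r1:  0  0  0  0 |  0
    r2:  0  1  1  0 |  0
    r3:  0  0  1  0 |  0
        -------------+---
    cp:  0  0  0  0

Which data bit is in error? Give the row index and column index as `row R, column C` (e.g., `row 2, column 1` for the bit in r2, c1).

row 3, column 2

Recompute each row's even parity and compare to rp:
  r0: data parity 0, sent rp 0 → ok
  r1: data parity 0, sent rp 0 → ok
  r2: data parity 0, sent rp 0 → ok
  r3: data parity 1, sent rp 0 → mismatch
Recompute each column's even parity and compare to cp:
  c0: data parity 0, sent cp 0 → ok
  c1: data parity 0, sent cp 0 → ok
  c2: data parity 1, sent cp 0 → mismatch
  c3: data parity 0, sent cp 0 → ok
Exactly one row (r3) and one column (c2) fail → the flipped bit is at their intersection.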